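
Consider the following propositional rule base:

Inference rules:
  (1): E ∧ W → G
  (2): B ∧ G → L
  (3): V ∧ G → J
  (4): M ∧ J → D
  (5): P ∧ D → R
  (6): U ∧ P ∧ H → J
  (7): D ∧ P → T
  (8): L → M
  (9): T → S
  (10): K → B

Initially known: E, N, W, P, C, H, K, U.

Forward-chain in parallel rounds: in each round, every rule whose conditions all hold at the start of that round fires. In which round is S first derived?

6

Round 1 fires (1), (6), (10), giving G, J, B.
Round 2 fires (2), giving L.
Round 3 fires (8), giving M.
Round 4 fires (4), giving D.
Round 5 fires (5), (7), giving R, T.
Round 6 fires (9), giving S.
S first appears in round 6.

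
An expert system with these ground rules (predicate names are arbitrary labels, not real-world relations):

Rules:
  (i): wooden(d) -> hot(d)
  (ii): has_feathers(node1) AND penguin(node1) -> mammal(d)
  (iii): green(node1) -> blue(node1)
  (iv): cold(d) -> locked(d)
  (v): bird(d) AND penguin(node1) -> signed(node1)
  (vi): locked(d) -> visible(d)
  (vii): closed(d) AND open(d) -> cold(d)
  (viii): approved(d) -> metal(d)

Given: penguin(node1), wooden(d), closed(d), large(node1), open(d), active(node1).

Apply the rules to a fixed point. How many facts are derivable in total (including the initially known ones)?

10

Round 1 fires (i), (vii), giving hot(d), cold(d).
Round 2 fires (iv), giving locked(d).
Round 3 fires (vi), giving visible(d).
Closure: {active(node1), closed(d), cold(d), hot(d), large(node1), locked(d), open(d), penguin(node1), visible(d), wooden(d)} — 10 facts.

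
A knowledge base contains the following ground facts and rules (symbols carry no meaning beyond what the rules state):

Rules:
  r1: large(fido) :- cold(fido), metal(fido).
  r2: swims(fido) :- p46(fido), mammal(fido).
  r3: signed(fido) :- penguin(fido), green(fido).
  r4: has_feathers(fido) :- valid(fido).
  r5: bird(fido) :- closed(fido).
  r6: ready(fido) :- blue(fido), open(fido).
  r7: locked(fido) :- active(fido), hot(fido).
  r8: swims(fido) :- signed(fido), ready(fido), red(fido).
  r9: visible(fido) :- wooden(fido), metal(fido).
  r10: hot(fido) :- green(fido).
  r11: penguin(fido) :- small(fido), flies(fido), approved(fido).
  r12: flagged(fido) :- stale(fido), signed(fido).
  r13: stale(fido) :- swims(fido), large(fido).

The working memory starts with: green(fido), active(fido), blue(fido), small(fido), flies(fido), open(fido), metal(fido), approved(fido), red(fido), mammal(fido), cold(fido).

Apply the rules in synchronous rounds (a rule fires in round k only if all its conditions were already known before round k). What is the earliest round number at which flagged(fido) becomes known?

[1] r1 [large(fido) :- cold(fido), metal(fido).]; r6 [ready(fido) :- blue(fido), open(fido).]; r10 [hot(fido) :- green(fido).]; r11 [penguin(fido) :- small(fido), flies(fido), approved(fido).]. ⇒ new: large(fido), ready(fido), hot(fido), penguin(fido).
[2] r3 [signed(fido) :- penguin(fido), green(fido).]; r7 [locked(fido) :- active(fido), hot(fido).]. ⇒ new: signed(fido), locked(fido).
[3] r8 [swims(fido) :- signed(fido), ready(fido), red(fido).]. ⇒ new: swims(fido).
[4] r13 [stale(fido) :- swims(fido), large(fido).]. ⇒ new: stale(fido).
[5] r12 [flagged(fido) :- stale(fido), signed(fido).]. ⇒ new: flagged(fido).
flagged(fido) first appears in round 5.

5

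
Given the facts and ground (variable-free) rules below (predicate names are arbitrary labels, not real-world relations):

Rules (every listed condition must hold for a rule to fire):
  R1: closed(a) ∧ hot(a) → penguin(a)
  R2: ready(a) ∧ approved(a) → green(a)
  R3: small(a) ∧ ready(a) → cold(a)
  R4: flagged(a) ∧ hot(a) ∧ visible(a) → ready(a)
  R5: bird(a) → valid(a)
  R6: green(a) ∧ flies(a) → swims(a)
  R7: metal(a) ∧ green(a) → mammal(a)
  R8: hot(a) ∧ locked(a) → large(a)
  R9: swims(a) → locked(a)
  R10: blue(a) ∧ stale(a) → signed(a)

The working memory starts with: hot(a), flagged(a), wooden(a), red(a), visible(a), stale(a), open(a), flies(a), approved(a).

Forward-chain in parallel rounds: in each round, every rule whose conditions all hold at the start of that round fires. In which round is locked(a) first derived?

4

Round 1: R4 [flagged(a) ∧ hot(a) ∧ visible(a) → ready(a)]. Adds ready(a).
Round 2: R2 [ready(a) ∧ approved(a) → green(a)]. Adds green(a).
Round 3: R6 [green(a) ∧ flies(a) → swims(a)]. Adds swims(a).
Round 4: R9 [swims(a) → locked(a)]. Adds locked(a).
locked(a) first appears in round 4.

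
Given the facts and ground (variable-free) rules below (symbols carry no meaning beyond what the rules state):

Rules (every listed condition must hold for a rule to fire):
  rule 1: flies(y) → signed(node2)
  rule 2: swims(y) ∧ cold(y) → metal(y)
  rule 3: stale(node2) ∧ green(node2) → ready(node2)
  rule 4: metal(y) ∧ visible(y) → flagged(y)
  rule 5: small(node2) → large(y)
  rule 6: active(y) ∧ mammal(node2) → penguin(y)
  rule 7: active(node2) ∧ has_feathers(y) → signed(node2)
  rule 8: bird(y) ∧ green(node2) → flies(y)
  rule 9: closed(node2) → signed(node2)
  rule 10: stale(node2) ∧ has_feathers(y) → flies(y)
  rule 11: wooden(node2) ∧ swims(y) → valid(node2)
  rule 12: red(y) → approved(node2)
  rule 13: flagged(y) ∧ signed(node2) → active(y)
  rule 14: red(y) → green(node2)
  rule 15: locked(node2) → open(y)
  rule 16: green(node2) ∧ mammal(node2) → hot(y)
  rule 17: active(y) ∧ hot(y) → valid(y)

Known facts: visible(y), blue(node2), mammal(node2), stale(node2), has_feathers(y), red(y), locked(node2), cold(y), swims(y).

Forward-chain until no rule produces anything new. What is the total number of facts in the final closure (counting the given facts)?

21

[1] rule 2 [swims(y) ∧ cold(y) → metal(y)]; rule 10 [stale(node2) ∧ has_feathers(y) → flies(y)]; rule 12 [red(y) → approved(node2)]; rule 14 [red(y) → green(node2)]; rule 15 [locked(node2) → open(y)]. ⇒ new: metal(y), flies(y), approved(node2), green(node2), open(y).
[2] rule 1 [flies(y) → signed(node2)]; rule 3 [stale(node2) ∧ green(node2) → ready(node2)]; rule 4 [metal(y) ∧ visible(y) → flagged(y)]; rule 16 [green(node2) ∧ mammal(node2) → hot(y)]. ⇒ new: signed(node2), ready(node2), flagged(y), hot(y).
[3] rule 13 [flagged(y) ∧ signed(node2) → active(y)]. ⇒ new: active(y).
[4] rule 6 [active(y) ∧ mammal(node2) → penguin(y)]; rule 17 [active(y) ∧ hot(y) → valid(y)]. ⇒ new: penguin(y), valid(y).
Closure: {active(y), approved(node2), blue(node2), cold(y), flagged(y), flies(y), green(node2), has_feathers(y), hot(y), locked(node2), mammal(node2), metal(y), open(y), penguin(y), ready(node2), red(y), signed(node2), stale(node2), swims(y), valid(y), visible(y)} — 21 facts.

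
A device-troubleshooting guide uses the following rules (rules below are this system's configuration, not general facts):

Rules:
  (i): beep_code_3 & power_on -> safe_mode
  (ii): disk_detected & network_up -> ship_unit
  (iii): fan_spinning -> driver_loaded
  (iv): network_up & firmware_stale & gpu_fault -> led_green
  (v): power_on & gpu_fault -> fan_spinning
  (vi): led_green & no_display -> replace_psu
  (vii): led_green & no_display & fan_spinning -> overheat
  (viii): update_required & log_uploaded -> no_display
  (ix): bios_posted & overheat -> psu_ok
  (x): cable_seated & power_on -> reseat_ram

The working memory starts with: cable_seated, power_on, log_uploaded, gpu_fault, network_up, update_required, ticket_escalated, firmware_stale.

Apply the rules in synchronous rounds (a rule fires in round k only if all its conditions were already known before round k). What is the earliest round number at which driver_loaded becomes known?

[1] (iv) [network_up & firmware_stale & gpu_fault -> led_green]; (v) [power_on & gpu_fault -> fan_spinning]; (viii) [update_required & log_uploaded -> no_display]; (x) [cable_seated & power_on -> reseat_ram]. ⇒ new: led_green, fan_spinning, no_display, reseat_ram.
[2] (iii) [fan_spinning -> driver_loaded]; (vi) [led_green & no_display -> replace_psu]; (vii) [led_green & no_display & fan_spinning -> overheat]. ⇒ new: driver_loaded, replace_psu, overheat.
driver_loaded first appears in round 2.

2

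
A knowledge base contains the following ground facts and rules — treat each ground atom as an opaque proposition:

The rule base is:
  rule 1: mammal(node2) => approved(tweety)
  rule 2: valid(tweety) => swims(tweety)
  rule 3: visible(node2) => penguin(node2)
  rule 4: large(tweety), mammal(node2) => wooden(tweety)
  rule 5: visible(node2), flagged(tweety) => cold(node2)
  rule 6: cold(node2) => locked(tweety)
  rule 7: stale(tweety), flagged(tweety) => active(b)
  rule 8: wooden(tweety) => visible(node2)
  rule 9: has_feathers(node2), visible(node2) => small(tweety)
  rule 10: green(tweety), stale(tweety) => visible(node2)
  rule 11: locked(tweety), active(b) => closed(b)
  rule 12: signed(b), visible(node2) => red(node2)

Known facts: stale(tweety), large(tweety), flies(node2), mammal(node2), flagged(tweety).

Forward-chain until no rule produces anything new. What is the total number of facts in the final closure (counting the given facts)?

13

Round 1: rule 1 [mammal(node2) => approved(tweety)]; rule 4 [large(tweety), mammal(node2) => wooden(tweety)]; rule 7 [stale(tweety), flagged(tweety) => active(b)]. Adds approved(tweety), wooden(tweety), active(b).
Round 2: rule 8 [wooden(tweety) => visible(node2)]. Adds visible(node2).
Round 3: rule 3 [visible(node2) => penguin(node2)]; rule 5 [visible(node2), flagged(tweety) => cold(node2)]. Adds penguin(node2), cold(node2).
Round 4: rule 6 [cold(node2) => locked(tweety)]. Adds locked(tweety).
Round 5: rule 11 [locked(tweety), active(b) => closed(b)]. Adds closed(b).
Closure: {active(b), approved(tweety), closed(b), cold(node2), flagged(tweety), flies(node2), large(tweety), locked(tweety), mammal(node2), penguin(node2), stale(tweety), visible(node2), wooden(tweety)} — 13 facts.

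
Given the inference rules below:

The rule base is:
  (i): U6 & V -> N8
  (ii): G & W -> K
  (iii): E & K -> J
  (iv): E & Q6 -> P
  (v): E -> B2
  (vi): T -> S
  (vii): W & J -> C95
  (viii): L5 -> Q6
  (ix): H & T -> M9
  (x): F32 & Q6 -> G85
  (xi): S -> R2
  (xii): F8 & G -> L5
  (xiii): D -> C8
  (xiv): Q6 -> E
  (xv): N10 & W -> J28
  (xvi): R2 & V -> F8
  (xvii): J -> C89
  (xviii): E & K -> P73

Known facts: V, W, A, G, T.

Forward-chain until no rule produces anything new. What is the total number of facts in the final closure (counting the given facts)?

18

[1] (ii) [G & W -> K]; (vi) [T -> S]. ⇒ new: K, S.
[2] (xi) [S -> R2]. ⇒ new: R2.
[3] (xvi) [R2 & V -> F8]. ⇒ new: F8.
[4] (xii) [F8 & G -> L5]. ⇒ new: L5.
[5] (viii) [L5 -> Q6]. ⇒ new: Q6.
[6] (xiv) [Q6 -> E]. ⇒ new: E.
[7] (iii) [E & K -> J]; (iv) [E & Q6 -> P]; (v) [E -> B2]; (xviii) [E & K -> P73]. ⇒ new: J, P, B2, P73.
[8] (vii) [W & J -> C95]; (xvii) [J -> C89]. ⇒ new: C95, C89.
Closure: {A, B2, C89, C95, E, F8, G, J, K, L5, P, P73, Q6, R2, S, T, V, W} — 18 facts.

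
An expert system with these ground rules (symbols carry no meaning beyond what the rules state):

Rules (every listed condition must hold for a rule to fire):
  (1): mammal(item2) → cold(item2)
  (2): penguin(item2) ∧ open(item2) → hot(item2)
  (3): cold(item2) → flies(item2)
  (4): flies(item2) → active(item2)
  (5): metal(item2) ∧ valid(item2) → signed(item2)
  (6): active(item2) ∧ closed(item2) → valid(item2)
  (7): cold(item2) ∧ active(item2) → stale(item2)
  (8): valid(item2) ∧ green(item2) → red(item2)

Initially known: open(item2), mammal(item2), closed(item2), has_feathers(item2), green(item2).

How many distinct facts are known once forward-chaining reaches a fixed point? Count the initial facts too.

[1] (1) [mammal(item2) → cold(item2)]. ⇒ new: cold(item2).
[2] (3) [cold(item2) → flies(item2)]. ⇒ new: flies(item2).
[3] (4) [flies(item2) → active(item2)]. ⇒ new: active(item2).
[4] (6) [active(item2) ∧ closed(item2) → valid(item2)]; (7) [cold(item2) ∧ active(item2) → stale(item2)]. ⇒ new: valid(item2), stale(item2).
[5] (8) [valid(item2) ∧ green(item2) → red(item2)]. ⇒ new: red(item2).
Closure: {active(item2), closed(item2), cold(item2), flies(item2), green(item2), has_feathers(item2), mammal(item2), open(item2), red(item2), stale(item2), valid(item2)} — 11 facts.

11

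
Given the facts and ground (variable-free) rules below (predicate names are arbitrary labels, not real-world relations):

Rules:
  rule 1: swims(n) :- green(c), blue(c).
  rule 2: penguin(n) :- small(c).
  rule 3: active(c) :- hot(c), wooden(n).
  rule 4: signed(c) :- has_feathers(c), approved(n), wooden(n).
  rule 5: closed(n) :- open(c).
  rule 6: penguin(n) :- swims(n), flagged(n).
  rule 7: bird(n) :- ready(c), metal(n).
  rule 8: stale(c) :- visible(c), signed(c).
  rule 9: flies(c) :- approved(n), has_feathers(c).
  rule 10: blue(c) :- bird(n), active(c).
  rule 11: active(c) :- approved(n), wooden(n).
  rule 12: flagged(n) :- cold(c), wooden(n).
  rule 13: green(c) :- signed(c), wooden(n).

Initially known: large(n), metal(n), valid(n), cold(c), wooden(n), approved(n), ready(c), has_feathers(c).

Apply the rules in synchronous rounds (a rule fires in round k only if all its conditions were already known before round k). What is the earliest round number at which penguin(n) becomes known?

4

Round 1: rule 4 [signed(c) :- has_feathers(c), approved(n), wooden(n).]; rule 7 [bird(n) :- ready(c), metal(n).]; rule 9 [flies(c) :- approved(n), has_feathers(c).]; rule 11 [active(c) :- approved(n), wooden(n).]; rule 12 [flagged(n) :- cold(c), wooden(n).]. Adds signed(c), bird(n), flies(c), active(c), flagged(n).
Round 2: rule 10 [blue(c) :- bird(n), active(c).]; rule 13 [green(c) :- signed(c), wooden(n).]. Adds blue(c), green(c).
Round 3: rule 1 [swims(n) :- green(c), blue(c).]. Adds swims(n).
Round 4: rule 6 [penguin(n) :- swims(n), flagged(n).]. Adds penguin(n).
penguin(n) first appears in round 4.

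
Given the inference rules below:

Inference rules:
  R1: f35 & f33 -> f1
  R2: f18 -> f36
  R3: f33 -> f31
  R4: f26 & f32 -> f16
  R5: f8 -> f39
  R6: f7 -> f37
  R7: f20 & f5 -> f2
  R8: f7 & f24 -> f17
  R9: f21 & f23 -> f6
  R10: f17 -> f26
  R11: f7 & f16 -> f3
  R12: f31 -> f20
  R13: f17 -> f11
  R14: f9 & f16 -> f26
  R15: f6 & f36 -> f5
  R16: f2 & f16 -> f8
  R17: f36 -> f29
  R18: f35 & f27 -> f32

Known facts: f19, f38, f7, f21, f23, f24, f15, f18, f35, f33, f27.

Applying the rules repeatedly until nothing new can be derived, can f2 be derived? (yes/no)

yes

Round 1 — R1, R2, R3, R6, R8, R9, R18, derive f1, f36, f31, f37, f17, f6, f32.
Round 2 — R10, R12, R13, R15, R17, derive f26, f20, f11, f5, f29.
Round 3 — R4, R7, derive f16, f2.
Round 4 — R11, R16, derive f3, f8.
Round 5 — R5, derive f39.
f2 appears in round 3, so it is derivable.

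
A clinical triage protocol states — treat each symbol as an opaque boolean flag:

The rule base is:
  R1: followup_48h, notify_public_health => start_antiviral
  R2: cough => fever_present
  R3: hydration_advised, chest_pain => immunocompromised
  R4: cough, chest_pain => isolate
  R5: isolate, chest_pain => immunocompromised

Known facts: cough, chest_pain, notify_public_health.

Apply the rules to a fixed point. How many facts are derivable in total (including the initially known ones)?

Round 1 — R2, R4, derive fever_present, isolate.
Round 2 — R5, derive immunocompromised.
Closure: {chest_pain, cough, fever_present, immunocompromised, isolate, notify_public_health} — 6 facts.

6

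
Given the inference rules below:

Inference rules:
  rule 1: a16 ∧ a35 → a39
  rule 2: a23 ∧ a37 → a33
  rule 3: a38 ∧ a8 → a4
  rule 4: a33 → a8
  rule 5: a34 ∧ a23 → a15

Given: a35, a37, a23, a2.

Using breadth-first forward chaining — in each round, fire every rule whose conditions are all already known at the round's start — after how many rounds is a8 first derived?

2

Round 1: rule 2 [a23 ∧ a37 → a33]. New: a33.
Round 2: rule 4 [a33 → a8]. New: a8.
a8 first appears in round 2.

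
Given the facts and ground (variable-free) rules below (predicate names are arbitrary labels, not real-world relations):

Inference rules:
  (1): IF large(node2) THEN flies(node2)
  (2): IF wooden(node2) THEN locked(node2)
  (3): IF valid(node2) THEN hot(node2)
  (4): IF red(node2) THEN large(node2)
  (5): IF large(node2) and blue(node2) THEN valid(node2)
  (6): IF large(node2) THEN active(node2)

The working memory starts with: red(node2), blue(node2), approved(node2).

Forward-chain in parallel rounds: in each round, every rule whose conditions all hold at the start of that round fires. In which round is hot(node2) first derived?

3

Round 1 — (4), derive large(node2).
Round 2 — (1), (5), (6), derive flies(node2), valid(node2), active(node2).
Round 3 — (3), derive hot(node2).
hot(node2) first appears in round 3.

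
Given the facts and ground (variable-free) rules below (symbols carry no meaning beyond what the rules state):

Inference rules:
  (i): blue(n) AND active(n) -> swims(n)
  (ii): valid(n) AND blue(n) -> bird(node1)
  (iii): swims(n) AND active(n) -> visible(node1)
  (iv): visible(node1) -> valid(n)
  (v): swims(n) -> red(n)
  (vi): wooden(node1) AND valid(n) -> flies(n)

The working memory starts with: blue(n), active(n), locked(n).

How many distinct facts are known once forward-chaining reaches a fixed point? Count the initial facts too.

8

Round 1 — (i), derive swims(n).
Round 2 — (iii), (v), derive visible(node1), red(n).
Round 3 — (iv), derive valid(n).
Round 4 — (ii), derive bird(node1).
Closure: {active(n), bird(node1), blue(n), locked(n), red(n), swims(n), valid(n), visible(node1)} — 8 facts.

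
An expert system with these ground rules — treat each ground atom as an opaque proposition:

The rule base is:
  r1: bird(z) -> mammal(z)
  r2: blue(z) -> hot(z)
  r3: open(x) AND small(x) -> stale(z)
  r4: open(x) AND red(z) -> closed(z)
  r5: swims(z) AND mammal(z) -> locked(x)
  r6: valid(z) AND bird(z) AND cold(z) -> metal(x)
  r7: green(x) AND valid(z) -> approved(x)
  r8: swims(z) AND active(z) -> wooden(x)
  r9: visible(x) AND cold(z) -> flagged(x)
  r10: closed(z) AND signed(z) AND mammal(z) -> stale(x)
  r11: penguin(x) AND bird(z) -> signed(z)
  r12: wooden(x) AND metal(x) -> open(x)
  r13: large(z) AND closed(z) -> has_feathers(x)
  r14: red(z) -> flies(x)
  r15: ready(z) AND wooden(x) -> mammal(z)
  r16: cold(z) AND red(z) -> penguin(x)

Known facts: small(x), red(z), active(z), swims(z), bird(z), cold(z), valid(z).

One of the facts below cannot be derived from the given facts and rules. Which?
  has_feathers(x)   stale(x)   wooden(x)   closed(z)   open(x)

Round 1: r1 [bird(z) -> mammal(z)]; r6 [valid(z) AND bird(z) AND cold(z) -> metal(x)]; r8 [swims(z) AND active(z) -> wooden(x)]; r14 [red(z) -> flies(x)]; r16 [cold(z) AND red(z) -> penguin(x)]. Adds mammal(z), metal(x), wooden(x), flies(x), penguin(x).
Round 2: r5 [swims(z) AND mammal(z) -> locked(x)]; r11 [penguin(x) AND bird(z) -> signed(z)]; r12 [wooden(x) AND metal(x) -> open(x)]. Adds locked(x), signed(z), open(x).
Round 3: r3 [open(x) AND small(x) -> stale(z)]; r4 [open(x) AND red(z) -> closed(z)]. Adds stale(z), closed(z).
Round 4: r10 [closed(z) AND signed(z) AND mammal(z) -> stale(x)]. Adds stale(x).
Derived: closed(z) (round 3), open(x) (round 2), stale(x) (round 4), wooden(x) (round 1). has_feathers(x) never appears in any round.

has_feathers(x)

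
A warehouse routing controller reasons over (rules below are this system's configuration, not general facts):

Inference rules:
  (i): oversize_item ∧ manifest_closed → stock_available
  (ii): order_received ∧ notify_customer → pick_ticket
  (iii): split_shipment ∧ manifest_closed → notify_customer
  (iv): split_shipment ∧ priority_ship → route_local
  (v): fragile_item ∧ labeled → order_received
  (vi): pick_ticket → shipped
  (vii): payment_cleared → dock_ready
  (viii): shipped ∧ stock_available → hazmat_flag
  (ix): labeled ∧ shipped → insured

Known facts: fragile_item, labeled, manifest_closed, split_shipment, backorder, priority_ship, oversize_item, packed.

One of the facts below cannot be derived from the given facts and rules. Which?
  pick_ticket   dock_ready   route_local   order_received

[1] (i) [oversize_item ∧ manifest_closed → stock_available]; (iii) [split_shipment ∧ manifest_closed → notify_customer]; (iv) [split_shipment ∧ priority_ship → route_local]; (v) [fragile_item ∧ labeled → order_received]. ⇒ new: stock_available, notify_customer, route_local, order_received.
[2] (ii) [order_received ∧ notify_customer → pick_ticket]. ⇒ new: pick_ticket.
[3] (vi) [pick_ticket → shipped]. ⇒ new: shipped.
[4] (viii) [shipped ∧ stock_available → hazmat_flag]; (ix) [labeled ∧ shipped → insured]. ⇒ new: hazmat_flag, insured.
Derived: pick_ticket (round 2), order_received (round 1), route_local (round 1). dock_ready never appears in any round.

dock_ready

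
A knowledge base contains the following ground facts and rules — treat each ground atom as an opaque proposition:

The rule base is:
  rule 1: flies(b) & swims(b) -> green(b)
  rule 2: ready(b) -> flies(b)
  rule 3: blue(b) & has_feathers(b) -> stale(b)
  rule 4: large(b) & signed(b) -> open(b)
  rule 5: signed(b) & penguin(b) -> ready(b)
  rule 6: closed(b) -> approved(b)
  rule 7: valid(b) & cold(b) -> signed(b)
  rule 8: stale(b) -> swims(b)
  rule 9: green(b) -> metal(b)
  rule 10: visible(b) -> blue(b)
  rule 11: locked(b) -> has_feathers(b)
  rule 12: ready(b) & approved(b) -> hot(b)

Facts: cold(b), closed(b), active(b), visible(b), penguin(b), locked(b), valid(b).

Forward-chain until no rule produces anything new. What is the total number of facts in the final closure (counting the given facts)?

18

Round 1 — rule 6, rule 7, rule 10, rule 11, derive approved(b), signed(b), blue(b), has_feathers(b).
Round 2 — rule 3, rule 5, derive stale(b), ready(b).
Round 3 — rule 2, rule 8, rule 12, derive flies(b), swims(b), hot(b).
Round 4 — rule 1, derive green(b).
Round 5 — rule 9, derive metal(b).
Closure: {active(b), approved(b), blue(b), closed(b), cold(b), flies(b), green(b), has_feathers(b), hot(b), locked(b), metal(b), penguin(b), ready(b), signed(b), stale(b), swims(b), valid(b), visible(b)} — 18 facts.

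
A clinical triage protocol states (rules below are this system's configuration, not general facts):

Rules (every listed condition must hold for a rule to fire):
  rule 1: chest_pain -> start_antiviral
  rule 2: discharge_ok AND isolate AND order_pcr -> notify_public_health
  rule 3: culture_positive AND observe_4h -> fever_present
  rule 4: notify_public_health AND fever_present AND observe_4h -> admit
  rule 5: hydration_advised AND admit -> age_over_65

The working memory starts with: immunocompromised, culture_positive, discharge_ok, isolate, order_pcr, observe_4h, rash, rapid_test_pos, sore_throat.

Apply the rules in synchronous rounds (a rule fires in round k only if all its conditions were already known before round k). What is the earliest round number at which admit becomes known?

Round 1: rule 2 [discharge_ok AND isolate AND order_pcr -> notify_public_health]; rule 3 [culture_positive AND observe_4h -> fever_present]. New: notify_public_health, fever_present.
Round 2: rule 4 [notify_public_health AND fever_present AND observe_4h -> admit]. New: admit.
admit first appears in round 2.

2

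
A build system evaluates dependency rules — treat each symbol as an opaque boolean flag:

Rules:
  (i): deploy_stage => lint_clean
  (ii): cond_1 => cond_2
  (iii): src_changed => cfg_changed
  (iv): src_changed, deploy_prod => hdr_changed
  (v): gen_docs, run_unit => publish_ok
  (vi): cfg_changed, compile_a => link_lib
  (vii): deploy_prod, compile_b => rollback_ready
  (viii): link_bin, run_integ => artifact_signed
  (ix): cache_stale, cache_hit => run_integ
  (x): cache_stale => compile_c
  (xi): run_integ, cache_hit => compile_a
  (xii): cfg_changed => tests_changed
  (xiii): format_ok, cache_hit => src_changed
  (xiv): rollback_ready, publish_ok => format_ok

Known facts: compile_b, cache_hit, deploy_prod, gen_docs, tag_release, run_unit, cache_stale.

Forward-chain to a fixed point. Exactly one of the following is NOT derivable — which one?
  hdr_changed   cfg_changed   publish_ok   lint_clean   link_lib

Round 1 — (v), (vii), (ix), (x), derive publish_ok, rollback_ready, run_integ, compile_c.
Round 2 — (xi), (xiv), derive compile_a, format_ok.
Round 3 — (xiii), derive src_changed.
Round 4 — (iii), (iv), derive cfg_changed, hdr_changed.
Round 5 — (vi), (xii), derive link_lib, tests_changed.
Derived: publish_ok (round 1), link_lib (round 5), cfg_changed (round 4), hdr_changed (round 4). lint_clean never appears in any round.

lint_clean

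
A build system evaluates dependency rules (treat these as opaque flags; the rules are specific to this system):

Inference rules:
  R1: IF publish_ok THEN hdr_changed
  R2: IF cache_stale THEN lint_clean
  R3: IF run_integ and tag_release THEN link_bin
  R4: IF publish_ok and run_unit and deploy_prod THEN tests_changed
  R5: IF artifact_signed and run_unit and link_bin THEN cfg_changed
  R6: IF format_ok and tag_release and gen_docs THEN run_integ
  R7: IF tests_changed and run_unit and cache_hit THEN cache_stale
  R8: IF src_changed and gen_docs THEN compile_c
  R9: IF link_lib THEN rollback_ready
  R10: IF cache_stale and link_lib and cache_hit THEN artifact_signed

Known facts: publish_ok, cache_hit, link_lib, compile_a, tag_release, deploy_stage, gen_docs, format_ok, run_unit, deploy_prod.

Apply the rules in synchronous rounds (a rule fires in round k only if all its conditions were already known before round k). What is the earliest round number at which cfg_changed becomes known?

Round 1: R1 [IF publish_ok THEN hdr_changed]; R4 [IF publish_ok and run_unit and deploy_prod THEN tests_changed]; R6 [IF format_ok and tag_release and gen_docs THEN run_integ]; R9 [IF link_lib THEN rollback_ready]. Adds hdr_changed, tests_changed, run_integ, rollback_ready.
Round 2: R3 [IF run_integ and tag_release THEN link_bin]; R7 [IF tests_changed and run_unit and cache_hit THEN cache_stale]. Adds link_bin, cache_stale.
Round 3: R2 [IF cache_stale THEN lint_clean]; R10 [IF cache_stale and link_lib and cache_hit THEN artifact_signed]. Adds lint_clean, artifact_signed.
Round 4: R5 [IF artifact_signed and run_unit and link_bin THEN cfg_changed]. Adds cfg_changed.
cfg_changed first appears in round 4.

4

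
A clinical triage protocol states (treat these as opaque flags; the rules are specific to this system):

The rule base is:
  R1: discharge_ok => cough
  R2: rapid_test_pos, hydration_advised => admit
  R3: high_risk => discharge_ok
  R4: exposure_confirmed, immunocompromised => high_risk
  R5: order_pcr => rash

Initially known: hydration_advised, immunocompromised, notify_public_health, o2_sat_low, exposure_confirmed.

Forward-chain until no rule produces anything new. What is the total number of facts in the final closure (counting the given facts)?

[1] R4 [exposure_confirmed, immunocompromised => high_risk]. ⇒ new: high_risk.
[2] R3 [high_risk => discharge_ok]. ⇒ new: discharge_ok.
[3] R1 [discharge_ok => cough]. ⇒ new: cough.
Closure: {cough, discharge_ok, exposure_confirmed, high_risk, hydration_advised, immunocompromised, notify_public_health, o2_sat_low} — 8 facts.

8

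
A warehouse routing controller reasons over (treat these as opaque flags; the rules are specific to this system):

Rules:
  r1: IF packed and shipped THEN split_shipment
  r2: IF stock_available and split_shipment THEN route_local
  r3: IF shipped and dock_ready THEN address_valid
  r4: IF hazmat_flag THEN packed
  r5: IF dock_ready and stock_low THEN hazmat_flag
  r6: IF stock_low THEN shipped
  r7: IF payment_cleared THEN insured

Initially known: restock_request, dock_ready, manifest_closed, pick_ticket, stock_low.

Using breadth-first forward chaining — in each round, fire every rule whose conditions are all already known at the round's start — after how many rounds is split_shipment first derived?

3

[1] r5 [IF dock_ready and stock_low THEN hazmat_flag]; r6 [IF stock_low THEN shipped]. ⇒ new: hazmat_flag, shipped.
[2] r3 [IF shipped and dock_ready THEN address_valid]; r4 [IF hazmat_flag THEN packed]. ⇒ new: address_valid, packed.
[3] r1 [IF packed and shipped THEN split_shipment]. ⇒ new: split_shipment.
split_shipment first appears in round 3.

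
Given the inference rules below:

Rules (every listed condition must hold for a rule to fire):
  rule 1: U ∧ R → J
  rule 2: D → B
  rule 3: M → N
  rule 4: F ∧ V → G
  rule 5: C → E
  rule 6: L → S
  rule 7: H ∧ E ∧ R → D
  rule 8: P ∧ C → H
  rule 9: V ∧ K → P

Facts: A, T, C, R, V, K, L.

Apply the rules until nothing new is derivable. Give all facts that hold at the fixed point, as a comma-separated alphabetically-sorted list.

A, B, C, D, E, H, K, L, P, R, S, T, V

Round 1: rule 5 [C → E]; rule 6 [L → S]; rule 9 [V ∧ K → P]. Adds E, S, P.
Round 2: rule 8 [P ∧ C → H]. Adds H.
Round 3: rule 7 [H ∧ E ∧ R → D]. Adds D.
Round 4: rule 2 [D → B]. Adds B.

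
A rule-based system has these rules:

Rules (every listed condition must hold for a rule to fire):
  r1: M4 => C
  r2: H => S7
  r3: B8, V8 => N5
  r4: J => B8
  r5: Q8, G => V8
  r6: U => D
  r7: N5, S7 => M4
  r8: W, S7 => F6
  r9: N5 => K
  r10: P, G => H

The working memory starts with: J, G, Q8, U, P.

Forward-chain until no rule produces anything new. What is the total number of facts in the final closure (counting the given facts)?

Round 1 — r4, r5, r6, r10, derive B8, V8, D, H.
Round 2 — r2, r3, derive S7, N5.
Round 3 — r7, r9, derive M4, K.
Round 4 — r1, derive C.
Closure: {B8, C, D, G, H, J, K, M4, N5, P, Q8, S7, U, V8} — 14 facts.

14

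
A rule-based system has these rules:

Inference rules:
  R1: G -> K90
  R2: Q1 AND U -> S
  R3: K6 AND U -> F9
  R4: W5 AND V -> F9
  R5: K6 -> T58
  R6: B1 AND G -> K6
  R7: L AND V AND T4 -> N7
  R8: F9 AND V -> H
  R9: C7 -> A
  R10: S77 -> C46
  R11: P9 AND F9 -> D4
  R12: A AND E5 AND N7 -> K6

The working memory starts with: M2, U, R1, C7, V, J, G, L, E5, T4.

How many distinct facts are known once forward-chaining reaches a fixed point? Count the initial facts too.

Round 1 — R1, R7, R9, derive K90, N7, A.
Round 2 — R12, derive K6.
Round 3 — R3, R5, derive F9, T58.
Round 4 — R8, derive H.
Closure: {A, C7, E5, F9, G, H, J, K6, K90, L, M2, N7, R1, T4, T58, U, V} — 17 facts.

17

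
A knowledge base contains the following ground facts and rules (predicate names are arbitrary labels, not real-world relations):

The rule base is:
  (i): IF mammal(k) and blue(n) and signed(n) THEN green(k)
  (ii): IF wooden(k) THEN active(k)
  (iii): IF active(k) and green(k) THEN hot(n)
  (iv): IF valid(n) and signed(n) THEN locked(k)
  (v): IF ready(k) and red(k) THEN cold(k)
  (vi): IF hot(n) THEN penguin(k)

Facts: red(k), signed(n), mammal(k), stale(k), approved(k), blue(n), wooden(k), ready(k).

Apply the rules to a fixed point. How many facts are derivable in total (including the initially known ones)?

Round 1: (i) [IF mammal(k) and blue(n) and signed(n) THEN green(k)]; (ii) [IF wooden(k) THEN active(k)]; (v) [IF ready(k) and red(k) THEN cold(k)]. Adds green(k), active(k), cold(k).
Round 2: (iii) [IF active(k) and green(k) THEN hot(n)]. Adds hot(n).
Round 3: (vi) [IF hot(n) THEN penguin(k)]. Adds penguin(k).
Closure: {active(k), approved(k), blue(n), cold(k), green(k), hot(n), mammal(k), penguin(k), ready(k), red(k), signed(n), stale(k), wooden(k)} — 13 facts.

13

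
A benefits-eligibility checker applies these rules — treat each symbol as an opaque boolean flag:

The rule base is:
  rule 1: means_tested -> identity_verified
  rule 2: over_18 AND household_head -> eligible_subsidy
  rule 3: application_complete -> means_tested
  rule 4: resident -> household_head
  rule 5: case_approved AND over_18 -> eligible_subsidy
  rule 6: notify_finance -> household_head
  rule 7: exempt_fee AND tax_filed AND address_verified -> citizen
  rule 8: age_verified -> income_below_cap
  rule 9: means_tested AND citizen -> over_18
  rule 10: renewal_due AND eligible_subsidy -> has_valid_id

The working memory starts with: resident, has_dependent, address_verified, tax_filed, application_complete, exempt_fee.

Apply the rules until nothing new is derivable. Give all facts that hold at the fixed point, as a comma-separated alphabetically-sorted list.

[1] rule 3 [application_complete -> means_tested]; rule 4 [resident -> household_head]; rule 7 [exempt_fee AND tax_filed AND address_verified -> citizen]. ⇒ new: means_tested, household_head, citizen.
[2] rule 1 [means_tested -> identity_verified]; rule 9 [means_tested AND citizen -> over_18]. ⇒ new: identity_verified, over_18.
[3] rule 2 [over_18 AND household_head -> eligible_subsidy]. ⇒ new: eligible_subsidy.

address_verified, application_complete, citizen, eligible_subsidy, exempt_fee, has_dependent, household_head, identity_verified, means_tested, over_18, resident, tax_filed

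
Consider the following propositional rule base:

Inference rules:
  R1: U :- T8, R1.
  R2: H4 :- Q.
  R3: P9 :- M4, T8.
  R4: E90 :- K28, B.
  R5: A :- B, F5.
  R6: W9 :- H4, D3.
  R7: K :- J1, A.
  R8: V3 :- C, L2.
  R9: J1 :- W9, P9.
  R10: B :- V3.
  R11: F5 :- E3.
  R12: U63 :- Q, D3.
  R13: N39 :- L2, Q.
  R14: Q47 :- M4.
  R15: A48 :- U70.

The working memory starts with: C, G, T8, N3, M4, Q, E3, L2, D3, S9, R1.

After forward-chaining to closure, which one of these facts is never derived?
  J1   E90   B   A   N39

E90

Round 1: R1 [U :- T8, R1.]; R2 [H4 :- Q.]; R3 [P9 :- M4, T8.]; R8 [V3 :- C, L2.]; R11 [F5 :- E3.]; R12 [U63 :- Q, D3.]; R13 [N39 :- L2, Q.]; R14 [Q47 :- M4.]. New: U, H4, P9, V3, F5, U63, N39, Q47.
Round 2: R6 [W9 :- H4, D3.]; R10 [B :- V3.]. New: W9, B.
Round 3: R5 [A :- B, F5.]; R9 [J1 :- W9, P9.]. New: A, J1.
Round 4: R7 [K :- J1, A.]. New: K.
Derived: J1 (round 3), B (round 2), A (round 3), N39 (round 1). E90 never appears in any round.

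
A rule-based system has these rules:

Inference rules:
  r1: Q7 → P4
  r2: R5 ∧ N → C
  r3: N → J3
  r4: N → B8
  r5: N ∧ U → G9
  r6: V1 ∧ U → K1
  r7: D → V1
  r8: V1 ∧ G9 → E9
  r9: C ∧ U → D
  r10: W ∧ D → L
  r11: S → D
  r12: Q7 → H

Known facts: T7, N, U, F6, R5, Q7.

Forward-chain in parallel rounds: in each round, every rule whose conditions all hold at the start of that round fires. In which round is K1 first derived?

4

Round 1 — r1, r2, r3, r4, r5, r12, derive P4, C, J3, B8, G9, H.
Round 2 — r9, derive D.
Round 3 — r7, derive V1.
Round 4 — r6, r8, derive K1, E9.
K1 first appears in round 4.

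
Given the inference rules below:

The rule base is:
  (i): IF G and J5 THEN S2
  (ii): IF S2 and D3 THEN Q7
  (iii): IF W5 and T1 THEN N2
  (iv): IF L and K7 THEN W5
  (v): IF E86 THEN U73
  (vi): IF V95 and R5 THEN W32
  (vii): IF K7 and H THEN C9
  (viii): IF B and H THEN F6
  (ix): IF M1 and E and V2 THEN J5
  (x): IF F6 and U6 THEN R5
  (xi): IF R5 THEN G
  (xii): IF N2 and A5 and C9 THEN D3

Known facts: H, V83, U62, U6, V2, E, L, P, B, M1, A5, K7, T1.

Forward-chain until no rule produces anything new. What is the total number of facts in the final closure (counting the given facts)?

23

[1] (iv) [IF L and K7 THEN W5]; (vii) [IF K7 and H THEN C9]; (viii) [IF B and H THEN F6]; (ix) [IF M1 and E and V2 THEN J5]. ⇒ new: W5, C9, F6, J5.
[2] (iii) [IF W5 and T1 THEN N2]; (x) [IF F6 and U6 THEN R5]. ⇒ new: N2, R5.
[3] (xi) [IF R5 THEN G]; (xii) [IF N2 and A5 and C9 THEN D3]. ⇒ new: G, D3.
[4] (i) [IF G and J5 THEN S2]. ⇒ new: S2.
[5] (ii) [IF S2 and D3 THEN Q7]. ⇒ new: Q7.
Closure: {A5, B, C9, D3, E, F6, G, H, J5, K7, L, M1, N2, P, Q7, R5, S2, T1, U6, U62, V2, V83, W5} — 23 facts.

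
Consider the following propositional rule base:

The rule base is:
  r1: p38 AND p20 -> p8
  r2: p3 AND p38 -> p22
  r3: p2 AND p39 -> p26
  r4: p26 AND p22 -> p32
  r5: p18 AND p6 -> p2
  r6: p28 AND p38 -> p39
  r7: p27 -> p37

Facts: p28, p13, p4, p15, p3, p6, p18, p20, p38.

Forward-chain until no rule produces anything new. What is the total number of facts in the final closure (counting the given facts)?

Round 1: r1 [p38 AND p20 -> p8]; r2 [p3 AND p38 -> p22]; r5 [p18 AND p6 -> p2]; r6 [p28 AND p38 -> p39]. Adds p8, p22, p2, p39.
Round 2: r3 [p2 AND p39 -> p26]. Adds p26.
Round 3: r4 [p26 AND p22 -> p32]. Adds p32.
Closure: {p13, p15, p18, p2, p20, p22, p26, p28, p3, p32, p38, p39, p4, p6, p8} — 15 facts.

15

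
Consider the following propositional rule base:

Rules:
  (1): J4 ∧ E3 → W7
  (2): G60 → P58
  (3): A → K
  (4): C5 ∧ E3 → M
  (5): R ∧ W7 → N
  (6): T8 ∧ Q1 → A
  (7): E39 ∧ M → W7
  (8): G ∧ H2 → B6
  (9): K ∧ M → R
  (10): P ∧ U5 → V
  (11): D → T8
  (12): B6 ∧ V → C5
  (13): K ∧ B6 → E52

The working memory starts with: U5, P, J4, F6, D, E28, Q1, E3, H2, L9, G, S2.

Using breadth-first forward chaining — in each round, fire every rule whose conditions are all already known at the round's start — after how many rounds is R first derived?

4

Round 1: (1) [J4 ∧ E3 → W7]; (8) [G ∧ H2 → B6]; (10) [P ∧ U5 → V]; (11) [D → T8]. New: W7, B6, V, T8.
Round 2: (6) [T8 ∧ Q1 → A]; (12) [B6 ∧ V → C5]. New: A, C5.
Round 3: (3) [A → K]; (4) [C5 ∧ E3 → M]. New: K, M.
Round 4: (9) [K ∧ M → R]; (13) [K ∧ B6 → E52]. New: R, E52.
R first appears in round 4.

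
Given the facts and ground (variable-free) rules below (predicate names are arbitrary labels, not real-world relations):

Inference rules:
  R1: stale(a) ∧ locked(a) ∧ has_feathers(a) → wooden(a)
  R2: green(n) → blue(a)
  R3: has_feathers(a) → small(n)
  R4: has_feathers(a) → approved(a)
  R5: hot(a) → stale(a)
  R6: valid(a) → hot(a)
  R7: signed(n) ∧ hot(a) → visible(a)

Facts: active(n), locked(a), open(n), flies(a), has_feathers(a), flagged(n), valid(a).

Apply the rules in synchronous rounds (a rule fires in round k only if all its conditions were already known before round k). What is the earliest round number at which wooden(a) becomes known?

Round 1 — R3, R4, R6, derive small(n), approved(a), hot(a).
Round 2 — R5, derive stale(a).
Round 3 — R1, derive wooden(a).
wooden(a) first appears in round 3.

3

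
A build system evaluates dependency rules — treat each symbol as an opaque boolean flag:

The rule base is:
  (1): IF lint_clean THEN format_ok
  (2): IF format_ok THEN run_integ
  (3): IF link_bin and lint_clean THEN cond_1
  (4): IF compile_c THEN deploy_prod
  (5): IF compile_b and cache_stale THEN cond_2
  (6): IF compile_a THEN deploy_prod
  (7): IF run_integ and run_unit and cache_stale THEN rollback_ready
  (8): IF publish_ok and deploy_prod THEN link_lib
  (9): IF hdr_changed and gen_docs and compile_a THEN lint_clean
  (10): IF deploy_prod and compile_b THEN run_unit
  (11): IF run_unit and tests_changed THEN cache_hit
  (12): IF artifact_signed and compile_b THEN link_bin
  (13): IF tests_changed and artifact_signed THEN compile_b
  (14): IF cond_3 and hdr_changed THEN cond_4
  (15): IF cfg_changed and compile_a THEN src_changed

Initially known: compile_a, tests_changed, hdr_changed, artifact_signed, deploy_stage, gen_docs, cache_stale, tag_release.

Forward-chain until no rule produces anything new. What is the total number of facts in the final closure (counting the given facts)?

Round 1: (6) [IF compile_a THEN deploy_prod]; (9) [IF hdr_changed and gen_docs and compile_a THEN lint_clean]; (13) [IF tests_changed and artifact_signed THEN compile_b]. New: deploy_prod, lint_clean, compile_b.
Round 2: (1) [IF lint_clean THEN format_ok]; (5) [IF compile_b and cache_stale THEN cond_2]; (10) [IF deploy_prod and compile_b THEN run_unit]; (12) [IF artifact_signed and compile_b THEN link_bin]. New: format_ok, cond_2, run_unit, link_bin.
Round 3: (2) [IF format_ok THEN run_integ]; (3) [IF link_bin and lint_clean THEN cond_1]; (11) [IF run_unit and tests_changed THEN cache_hit]. New: run_integ, cond_1, cache_hit.
Round 4: (7) [IF run_integ and run_unit and cache_stale THEN rollback_ready]. New: rollback_ready.
Closure: {artifact_signed, cache_hit, cache_stale, compile_a, compile_b, cond_1, cond_2, deploy_prod, deploy_stage, format_ok, gen_docs, hdr_changed, link_bin, lint_clean, rollback_ready, run_integ, run_unit, tag_release, tests_changed} — 19 facts.

19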